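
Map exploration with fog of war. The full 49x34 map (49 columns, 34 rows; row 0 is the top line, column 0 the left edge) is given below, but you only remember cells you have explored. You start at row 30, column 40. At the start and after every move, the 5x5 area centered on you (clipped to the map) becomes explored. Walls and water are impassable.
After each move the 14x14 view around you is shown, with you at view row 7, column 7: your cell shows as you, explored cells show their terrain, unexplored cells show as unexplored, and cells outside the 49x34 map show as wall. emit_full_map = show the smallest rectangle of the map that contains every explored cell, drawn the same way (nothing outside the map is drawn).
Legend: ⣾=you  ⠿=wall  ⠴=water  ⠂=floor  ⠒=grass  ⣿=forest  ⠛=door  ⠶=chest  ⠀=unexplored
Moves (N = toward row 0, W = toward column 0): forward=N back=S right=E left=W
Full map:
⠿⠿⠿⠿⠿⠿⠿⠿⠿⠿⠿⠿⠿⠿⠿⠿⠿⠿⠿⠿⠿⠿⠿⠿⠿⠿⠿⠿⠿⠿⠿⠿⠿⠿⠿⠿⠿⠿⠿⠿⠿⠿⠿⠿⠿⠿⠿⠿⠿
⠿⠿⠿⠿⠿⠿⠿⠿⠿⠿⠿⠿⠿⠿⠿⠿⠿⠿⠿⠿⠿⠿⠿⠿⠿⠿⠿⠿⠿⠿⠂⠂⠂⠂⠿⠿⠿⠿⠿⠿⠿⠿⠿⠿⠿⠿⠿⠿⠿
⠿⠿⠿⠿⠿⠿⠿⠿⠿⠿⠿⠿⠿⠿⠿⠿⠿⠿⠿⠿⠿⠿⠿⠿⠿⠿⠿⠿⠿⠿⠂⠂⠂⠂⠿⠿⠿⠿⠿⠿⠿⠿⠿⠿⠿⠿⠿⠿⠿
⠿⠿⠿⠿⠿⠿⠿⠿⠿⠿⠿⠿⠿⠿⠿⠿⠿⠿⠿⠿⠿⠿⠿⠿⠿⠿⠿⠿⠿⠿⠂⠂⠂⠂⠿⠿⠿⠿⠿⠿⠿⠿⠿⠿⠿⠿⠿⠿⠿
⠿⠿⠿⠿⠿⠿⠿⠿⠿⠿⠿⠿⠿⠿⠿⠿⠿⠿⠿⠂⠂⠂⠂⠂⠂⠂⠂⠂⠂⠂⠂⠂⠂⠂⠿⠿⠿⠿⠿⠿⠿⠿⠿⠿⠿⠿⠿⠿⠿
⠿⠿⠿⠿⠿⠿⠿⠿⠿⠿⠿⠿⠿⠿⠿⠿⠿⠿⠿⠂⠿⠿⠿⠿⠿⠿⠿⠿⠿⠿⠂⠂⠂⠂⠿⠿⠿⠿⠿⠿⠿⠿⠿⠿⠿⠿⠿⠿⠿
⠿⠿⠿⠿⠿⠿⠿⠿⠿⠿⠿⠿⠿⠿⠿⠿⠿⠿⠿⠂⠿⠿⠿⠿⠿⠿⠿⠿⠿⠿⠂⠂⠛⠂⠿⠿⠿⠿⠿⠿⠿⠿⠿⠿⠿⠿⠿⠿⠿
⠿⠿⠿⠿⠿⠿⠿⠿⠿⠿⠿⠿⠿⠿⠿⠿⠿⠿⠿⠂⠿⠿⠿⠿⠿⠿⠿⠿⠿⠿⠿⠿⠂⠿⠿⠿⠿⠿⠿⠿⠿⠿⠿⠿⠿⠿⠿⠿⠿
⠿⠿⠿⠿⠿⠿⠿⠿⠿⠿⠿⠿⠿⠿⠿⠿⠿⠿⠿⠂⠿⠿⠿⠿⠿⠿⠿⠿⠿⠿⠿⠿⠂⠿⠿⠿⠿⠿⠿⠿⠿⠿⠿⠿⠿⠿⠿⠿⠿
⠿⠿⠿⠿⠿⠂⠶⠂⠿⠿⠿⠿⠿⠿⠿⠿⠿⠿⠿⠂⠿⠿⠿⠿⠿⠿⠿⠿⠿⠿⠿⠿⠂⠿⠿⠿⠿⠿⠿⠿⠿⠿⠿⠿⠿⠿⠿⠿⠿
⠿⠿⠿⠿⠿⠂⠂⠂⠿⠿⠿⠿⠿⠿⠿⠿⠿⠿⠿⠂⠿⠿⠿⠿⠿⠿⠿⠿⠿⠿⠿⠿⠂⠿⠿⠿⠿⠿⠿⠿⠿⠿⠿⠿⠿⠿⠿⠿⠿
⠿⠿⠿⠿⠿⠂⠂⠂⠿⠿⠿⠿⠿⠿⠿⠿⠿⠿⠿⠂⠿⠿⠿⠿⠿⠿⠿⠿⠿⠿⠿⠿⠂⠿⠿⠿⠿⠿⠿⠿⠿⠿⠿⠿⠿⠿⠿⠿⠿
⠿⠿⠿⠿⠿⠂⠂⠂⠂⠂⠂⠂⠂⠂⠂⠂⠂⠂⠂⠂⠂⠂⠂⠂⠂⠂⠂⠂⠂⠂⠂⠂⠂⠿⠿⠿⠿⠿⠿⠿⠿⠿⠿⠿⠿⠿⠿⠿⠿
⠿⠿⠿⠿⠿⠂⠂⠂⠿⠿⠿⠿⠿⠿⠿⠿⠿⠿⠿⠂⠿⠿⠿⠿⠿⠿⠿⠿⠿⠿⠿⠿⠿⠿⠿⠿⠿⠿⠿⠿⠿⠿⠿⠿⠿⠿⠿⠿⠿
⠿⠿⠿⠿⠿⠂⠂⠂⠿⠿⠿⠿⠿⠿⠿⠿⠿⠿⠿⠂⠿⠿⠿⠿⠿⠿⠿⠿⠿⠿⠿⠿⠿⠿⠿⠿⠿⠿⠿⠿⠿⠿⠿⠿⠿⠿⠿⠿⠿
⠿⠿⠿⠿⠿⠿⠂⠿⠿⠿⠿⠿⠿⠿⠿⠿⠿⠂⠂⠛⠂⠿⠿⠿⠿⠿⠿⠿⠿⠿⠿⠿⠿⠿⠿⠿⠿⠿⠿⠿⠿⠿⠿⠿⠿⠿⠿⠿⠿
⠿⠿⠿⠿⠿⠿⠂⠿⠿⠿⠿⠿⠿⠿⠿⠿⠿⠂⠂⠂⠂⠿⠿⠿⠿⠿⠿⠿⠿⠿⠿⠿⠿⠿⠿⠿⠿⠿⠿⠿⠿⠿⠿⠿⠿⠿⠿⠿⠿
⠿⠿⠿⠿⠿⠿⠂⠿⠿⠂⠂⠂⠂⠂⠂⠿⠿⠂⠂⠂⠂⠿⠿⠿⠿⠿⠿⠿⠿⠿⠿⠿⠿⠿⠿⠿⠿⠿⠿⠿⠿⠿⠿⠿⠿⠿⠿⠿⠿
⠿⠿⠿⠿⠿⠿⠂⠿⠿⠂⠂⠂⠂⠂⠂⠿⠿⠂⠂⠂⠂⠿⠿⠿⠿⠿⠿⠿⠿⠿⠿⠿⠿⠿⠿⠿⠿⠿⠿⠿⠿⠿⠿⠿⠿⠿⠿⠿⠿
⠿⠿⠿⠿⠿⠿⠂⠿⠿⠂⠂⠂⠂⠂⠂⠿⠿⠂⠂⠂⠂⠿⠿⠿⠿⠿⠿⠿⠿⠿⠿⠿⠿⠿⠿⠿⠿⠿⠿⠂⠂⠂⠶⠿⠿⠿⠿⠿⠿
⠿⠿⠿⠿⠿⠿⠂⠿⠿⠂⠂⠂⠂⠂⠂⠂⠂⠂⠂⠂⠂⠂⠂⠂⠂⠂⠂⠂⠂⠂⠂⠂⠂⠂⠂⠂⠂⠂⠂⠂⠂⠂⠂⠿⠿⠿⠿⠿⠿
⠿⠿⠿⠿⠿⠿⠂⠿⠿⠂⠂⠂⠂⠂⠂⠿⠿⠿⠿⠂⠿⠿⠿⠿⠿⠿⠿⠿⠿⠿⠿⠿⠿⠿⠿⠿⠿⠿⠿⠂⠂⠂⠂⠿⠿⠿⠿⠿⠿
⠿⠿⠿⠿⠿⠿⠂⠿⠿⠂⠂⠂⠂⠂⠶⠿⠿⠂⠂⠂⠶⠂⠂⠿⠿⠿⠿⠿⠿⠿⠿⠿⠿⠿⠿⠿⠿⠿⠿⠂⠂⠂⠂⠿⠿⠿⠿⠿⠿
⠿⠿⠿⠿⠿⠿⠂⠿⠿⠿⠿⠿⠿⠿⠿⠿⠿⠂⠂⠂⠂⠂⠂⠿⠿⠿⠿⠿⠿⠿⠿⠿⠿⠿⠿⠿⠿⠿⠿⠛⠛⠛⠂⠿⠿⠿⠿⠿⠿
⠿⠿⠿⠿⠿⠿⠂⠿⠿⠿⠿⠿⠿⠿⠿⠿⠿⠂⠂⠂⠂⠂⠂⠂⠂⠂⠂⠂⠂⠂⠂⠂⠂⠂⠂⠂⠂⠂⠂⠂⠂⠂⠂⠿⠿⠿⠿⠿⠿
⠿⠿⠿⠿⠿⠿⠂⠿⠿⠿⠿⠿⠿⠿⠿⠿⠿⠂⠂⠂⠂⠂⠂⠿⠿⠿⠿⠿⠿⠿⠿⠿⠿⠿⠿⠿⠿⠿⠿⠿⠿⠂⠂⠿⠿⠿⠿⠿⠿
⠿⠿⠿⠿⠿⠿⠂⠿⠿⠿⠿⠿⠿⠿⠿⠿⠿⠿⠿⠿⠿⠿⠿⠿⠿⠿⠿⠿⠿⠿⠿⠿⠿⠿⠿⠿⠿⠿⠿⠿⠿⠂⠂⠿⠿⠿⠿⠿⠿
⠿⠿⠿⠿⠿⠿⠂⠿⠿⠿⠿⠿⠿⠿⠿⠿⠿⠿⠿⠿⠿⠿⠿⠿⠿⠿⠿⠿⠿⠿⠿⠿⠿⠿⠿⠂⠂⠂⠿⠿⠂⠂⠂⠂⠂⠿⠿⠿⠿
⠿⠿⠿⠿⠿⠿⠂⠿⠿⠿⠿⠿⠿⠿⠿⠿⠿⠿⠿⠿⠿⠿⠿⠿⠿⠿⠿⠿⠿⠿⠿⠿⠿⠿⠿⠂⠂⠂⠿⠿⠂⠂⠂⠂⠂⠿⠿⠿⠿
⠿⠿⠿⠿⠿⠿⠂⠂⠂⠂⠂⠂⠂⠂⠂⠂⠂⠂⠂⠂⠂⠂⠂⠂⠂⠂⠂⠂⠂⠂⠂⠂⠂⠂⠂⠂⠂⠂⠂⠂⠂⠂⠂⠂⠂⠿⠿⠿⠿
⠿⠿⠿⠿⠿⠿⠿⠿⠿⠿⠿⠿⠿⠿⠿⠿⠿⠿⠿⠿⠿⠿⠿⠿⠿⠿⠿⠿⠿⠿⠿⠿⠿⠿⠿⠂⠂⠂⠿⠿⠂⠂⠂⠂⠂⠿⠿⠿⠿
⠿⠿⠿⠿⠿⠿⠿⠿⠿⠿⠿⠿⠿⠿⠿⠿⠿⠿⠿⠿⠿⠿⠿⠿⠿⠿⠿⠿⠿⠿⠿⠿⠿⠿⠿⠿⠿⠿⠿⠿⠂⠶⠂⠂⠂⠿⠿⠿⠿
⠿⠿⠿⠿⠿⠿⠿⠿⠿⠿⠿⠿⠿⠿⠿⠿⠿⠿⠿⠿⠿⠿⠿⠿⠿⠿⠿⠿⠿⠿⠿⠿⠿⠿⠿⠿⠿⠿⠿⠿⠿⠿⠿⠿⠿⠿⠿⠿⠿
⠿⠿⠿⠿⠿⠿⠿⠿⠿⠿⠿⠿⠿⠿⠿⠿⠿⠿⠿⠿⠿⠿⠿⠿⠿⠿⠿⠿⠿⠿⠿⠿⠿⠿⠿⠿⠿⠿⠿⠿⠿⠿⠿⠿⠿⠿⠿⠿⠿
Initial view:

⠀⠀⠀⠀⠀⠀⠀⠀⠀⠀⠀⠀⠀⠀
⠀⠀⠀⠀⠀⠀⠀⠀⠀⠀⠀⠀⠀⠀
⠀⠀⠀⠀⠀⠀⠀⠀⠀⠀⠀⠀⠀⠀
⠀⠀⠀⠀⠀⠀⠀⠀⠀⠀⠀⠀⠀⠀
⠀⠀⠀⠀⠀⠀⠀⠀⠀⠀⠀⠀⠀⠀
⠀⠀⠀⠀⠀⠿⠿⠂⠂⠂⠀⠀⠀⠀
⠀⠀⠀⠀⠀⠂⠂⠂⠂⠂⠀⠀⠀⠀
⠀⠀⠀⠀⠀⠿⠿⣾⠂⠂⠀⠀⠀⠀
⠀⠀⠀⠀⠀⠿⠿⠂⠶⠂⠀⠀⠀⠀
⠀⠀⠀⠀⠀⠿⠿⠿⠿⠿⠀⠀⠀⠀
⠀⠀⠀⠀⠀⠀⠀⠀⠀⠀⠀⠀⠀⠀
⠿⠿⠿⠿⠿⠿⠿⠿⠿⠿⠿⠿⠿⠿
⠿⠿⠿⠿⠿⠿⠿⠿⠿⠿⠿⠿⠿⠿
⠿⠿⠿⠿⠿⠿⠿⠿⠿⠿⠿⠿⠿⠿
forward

⠀⠀⠀⠀⠀⠀⠀⠀⠀⠀⠀⠀⠀⠀
⠀⠀⠀⠀⠀⠀⠀⠀⠀⠀⠀⠀⠀⠀
⠀⠀⠀⠀⠀⠀⠀⠀⠀⠀⠀⠀⠀⠀
⠀⠀⠀⠀⠀⠀⠀⠀⠀⠀⠀⠀⠀⠀
⠀⠀⠀⠀⠀⠀⠀⠀⠀⠀⠀⠀⠀⠀
⠀⠀⠀⠀⠀⠿⠿⠂⠂⠂⠀⠀⠀⠀
⠀⠀⠀⠀⠀⠿⠿⠂⠂⠂⠀⠀⠀⠀
⠀⠀⠀⠀⠀⠂⠂⣾⠂⠂⠀⠀⠀⠀
⠀⠀⠀⠀⠀⠿⠿⠂⠂⠂⠀⠀⠀⠀
⠀⠀⠀⠀⠀⠿⠿⠂⠶⠂⠀⠀⠀⠀
⠀⠀⠀⠀⠀⠿⠿⠿⠿⠿⠀⠀⠀⠀
⠀⠀⠀⠀⠀⠀⠀⠀⠀⠀⠀⠀⠀⠀
⠿⠿⠿⠿⠿⠿⠿⠿⠿⠿⠿⠿⠿⠿
⠿⠿⠿⠿⠿⠿⠿⠿⠿⠿⠿⠿⠿⠿

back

⠀⠀⠀⠀⠀⠀⠀⠀⠀⠀⠀⠀⠀⠀
⠀⠀⠀⠀⠀⠀⠀⠀⠀⠀⠀⠀⠀⠀
⠀⠀⠀⠀⠀⠀⠀⠀⠀⠀⠀⠀⠀⠀
⠀⠀⠀⠀⠀⠀⠀⠀⠀⠀⠀⠀⠀⠀
⠀⠀⠀⠀⠀⠿⠿⠂⠂⠂⠀⠀⠀⠀
⠀⠀⠀⠀⠀⠿⠿⠂⠂⠂⠀⠀⠀⠀
⠀⠀⠀⠀⠀⠂⠂⠂⠂⠂⠀⠀⠀⠀
⠀⠀⠀⠀⠀⠿⠿⣾⠂⠂⠀⠀⠀⠀
⠀⠀⠀⠀⠀⠿⠿⠂⠶⠂⠀⠀⠀⠀
⠀⠀⠀⠀⠀⠿⠿⠿⠿⠿⠀⠀⠀⠀
⠀⠀⠀⠀⠀⠀⠀⠀⠀⠀⠀⠀⠀⠀
⠿⠿⠿⠿⠿⠿⠿⠿⠿⠿⠿⠿⠿⠿
⠿⠿⠿⠿⠿⠿⠿⠿⠿⠿⠿⠿⠿⠿
⠿⠿⠿⠿⠿⠿⠿⠿⠿⠿⠿⠿⠿⠿

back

⠀⠀⠀⠀⠀⠀⠀⠀⠀⠀⠀⠀⠀⠀
⠀⠀⠀⠀⠀⠀⠀⠀⠀⠀⠀⠀⠀⠀
⠀⠀⠀⠀⠀⠀⠀⠀⠀⠀⠀⠀⠀⠀
⠀⠀⠀⠀⠀⠿⠿⠂⠂⠂⠀⠀⠀⠀
⠀⠀⠀⠀⠀⠿⠿⠂⠂⠂⠀⠀⠀⠀
⠀⠀⠀⠀⠀⠂⠂⠂⠂⠂⠀⠀⠀⠀
⠀⠀⠀⠀⠀⠿⠿⠂⠂⠂⠀⠀⠀⠀
⠀⠀⠀⠀⠀⠿⠿⣾⠶⠂⠀⠀⠀⠀
⠀⠀⠀⠀⠀⠿⠿⠿⠿⠿⠀⠀⠀⠀
⠀⠀⠀⠀⠀⠿⠿⠿⠿⠿⠀⠀⠀⠀
⠿⠿⠿⠿⠿⠿⠿⠿⠿⠿⠿⠿⠿⠿
⠿⠿⠿⠿⠿⠿⠿⠿⠿⠿⠿⠿⠿⠿
⠿⠿⠿⠿⠿⠿⠿⠿⠿⠿⠿⠿⠿⠿
⠿⠿⠿⠿⠿⠿⠿⠿⠿⠿⠿⠿⠿⠿

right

⠀⠀⠀⠀⠀⠀⠀⠀⠀⠀⠀⠀⠀⠀
⠀⠀⠀⠀⠀⠀⠀⠀⠀⠀⠀⠀⠀⠀
⠀⠀⠀⠀⠀⠀⠀⠀⠀⠀⠀⠀⠀⠀
⠀⠀⠀⠀⠿⠿⠂⠂⠂⠀⠀⠀⠀⠀
⠀⠀⠀⠀⠿⠿⠂⠂⠂⠀⠀⠀⠀⠀
⠀⠀⠀⠀⠂⠂⠂⠂⠂⠂⠀⠀⠀⠀
⠀⠀⠀⠀⠿⠿⠂⠂⠂⠂⠀⠀⠀⠀
⠀⠀⠀⠀⠿⠿⠂⣾⠂⠂⠀⠀⠀⠀
⠀⠀⠀⠀⠿⠿⠿⠿⠿⠿⠀⠀⠀⠀
⠀⠀⠀⠀⠿⠿⠿⠿⠿⠿⠀⠀⠀⠀
⠿⠿⠿⠿⠿⠿⠿⠿⠿⠿⠿⠿⠿⠿
⠿⠿⠿⠿⠿⠿⠿⠿⠿⠿⠿⠿⠿⠿
⠿⠿⠿⠿⠿⠿⠿⠿⠿⠿⠿⠿⠿⠿
⠿⠿⠿⠿⠿⠿⠿⠿⠿⠿⠿⠿⠿⠿

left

⠀⠀⠀⠀⠀⠀⠀⠀⠀⠀⠀⠀⠀⠀
⠀⠀⠀⠀⠀⠀⠀⠀⠀⠀⠀⠀⠀⠀
⠀⠀⠀⠀⠀⠀⠀⠀⠀⠀⠀⠀⠀⠀
⠀⠀⠀⠀⠀⠿⠿⠂⠂⠂⠀⠀⠀⠀
⠀⠀⠀⠀⠀⠿⠿⠂⠂⠂⠀⠀⠀⠀
⠀⠀⠀⠀⠀⠂⠂⠂⠂⠂⠂⠀⠀⠀
⠀⠀⠀⠀⠀⠿⠿⠂⠂⠂⠂⠀⠀⠀
⠀⠀⠀⠀⠀⠿⠿⣾⠶⠂⠂⠀⠀⠀
⠀⠀⠀⠀⠀⠿⠿⠿⠿⠿⠿⠀⠀⠀
⠀⠀⠀⠀⠀⠿⠿⠿⠿⠿⠿⠀⠀⠀
⠿⠿⠿⠿⠿⠿⠿⠿⠿⠿⠿⠿⠿⠿
⠿⠿⠿⠿⠿⠿⠿⠿⠿⠿⠿⠿⠿⠿
⠿⠿⠿⠿⠿⠿⠿⠿⠿⠿⠿⠿⠿⠿
⠿⠿⠿⠿⠿⠿⠿⠿⠿⠿⠿⠿⠿⠿

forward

⠀⠀⠀⠀⠀⠀⠀⠀⠀⠀⠀⠀⠀⠀
⠀⠀⠀⠀⠀⠀⠀⠀⠀⠀⠀⠀⠀⠀
⠀⠀⠀⠀⠀⠀⠀⠀⠀⠀⠀⠀⠀⠀
⠀⠀⠀⠀⠀⠀⠀⠀⠀⠀⠀⠀⠀⠀
⠀⠀⠀⠀⠀⠿⠿⠂⠂⠂⠀⠀⠀⠀
⠀⠀⠀⠀⠀⠿⠿⠂⠂⠂⠀⠀⠀⠀
⠀⠀⠀⠀⠀⠂⠂⠂⠂⠂⠂⠀⠀⠀
⠀⠀⠀⠀⠀⠿⠿⣾⠂⠂⠂⠀⠀⠀
⠀⠀⠀⠀⠀⠿⠿⠂⠶⠂⠂⠀⠀⠀
⠀⠀⠀⠀⠀⠿⠿⠿⠿⠿⠿⠀⠀⠀
⠀⠀⠀⠀⠀⠿⠿⠿⠿⠿⠿⠀⠀⠀
⠿⠿⠿⠿⠿⠿⠿⠿⠿⠿⠿⠿⠿⠿
⠿⠿⠿⠿⠿⠿⠿⠿⠿⠿⠿⠿⠿⠿
⠿⠿⠿⠿⠿⠿⠿⠿⠿⠿⠿⠿⠿⠿

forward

⠀⠀⠀⠀⠀⠀⠀⠀⠀⠀⠀⠀⠀⠀
⠀⠀⠀⠀⠀⠀⠀⠀⠀⠀⠀⠀⠀⠀
⠀⠀⠀⠀⠀⠀⠀⠀⠀⠀⠀⠀⠀⠀
⠀⠀⠀⠀⠀⠀⠀⠀⠀⠀⠀⠀⠀⠀
⠀⠀⠀⠀⠀⠀⠀⠀⠀⠀⠀⠀⠀⠀
⠀⠀⠀⠀⠀⠿⠿⠂⠂⠂⠀⠀⠀⠀
⠀⠀⠀⠀⠀⠿⠿⠂⠂⠂⠀⠀⠀⠀
⠀⠀⠀⠀⠀⠂⠂⣾⠂⠂⠂⠀⠀⠀
⠀⠀⠀⠀⠀⠿⠿⠂⠂⠂⠂⠀⠀⠀
⠀⠀⠀⠀⠀⠿⠿⠂⠶⠂⠂⠀⠀⠀
⠀⠀⠀⠀⠀⠿⠿⠿⠿⠿⠿⠀⠀⠀
⠀⠀⠀⠀⠀⠿⠿⠿⠿⠿⠿⠀⠀⠀
⠿⠿⠿⠿⠿⠿⠿⠿⠿⠿⠿⠿⠿⠿
⠿⠿⠿⠿⠿⠿⠿⠿⠿⠿⠿⠿⠿⠿

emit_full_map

⠿⠿⠂⠂⠂⠀
⠿⠿⠂⠂⠂⠀
⠂⠂⣾⠂⠂⠂
⠿⠿⠂⠂⠂⠂
⠿⠿⠂⠶⠂⠂
⠿⠿⠿⠿⠿⠿
⠿⠿⠿⠿⠿⠿

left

⠀⠀⠀⠀⠀⠀⠀⠀⠀⠀⠀⠀⠀⠀
⠀⠀⠀⠀⠀⠀⠀⠀⠀⠀⠀⠀⠀⠀
⠀⠀⠀⠀⠀⠀⠀⠀⠀⠀⠀⠀⠀⠀
⠀⠀⠀⠀⠀⠀⠀⠀⠀⠀⠀⠀⠀⠀
⠀⠀⠀⠀⠀⠀⠀⠀⠀⠀⠀⠀⠀⠀
⠀⠀⠀⠀⠀⠂⠿⠿⠂⠂⠂⠀⠀⠀
⠀⠀⠀⠀⠀⠂⠿⠿⠂⠂⠂⠀⠀⠀
⠀⠀⠀⠀⠀⠂⠂⣾⠂⠂⠂⠂⠀⠀
⠀⠀⠀⠀⠀⠂⠿⠿⠂⠂⠂⠂⠀⠀
⠀⠀⠀⠀⠀⠿⠿⠿⠂⠶⠂⠂⠀⠀
⠀⠀⠀⠀⠀⠀⠿⠿⠿⠿⠿⠿⠀⠀
⠀⠀⠀⠀⠀⠀⠿⠿⠿⠿⠿⠿⠀⠀
⠿⠿⠿⠿⠿⠿⠿⠿⠿⠿⠿⠿⠿⠿
⠿⠿⠿⠿⠿⠿⠿⠿⠿⠿⠿⠿⠿⠿

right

⠀⠀⠀⠀⠀⠀⠀⠀⠀⠀⠀⠀⠀⠀
⠀⠀⠀⠀⠀⠀⠀⠀⠀⠀⠀⠀⠀⠀
⠀⠀⠀⠀⠀⠀⠀⠀⠀⠀⠀⠀⠀⠀
⠀⠀⠀⠀⠀⠀⠀⠀⠀⠀⠀⠀⠀⠀
⠀⠀⠀⠀⠀⠀⠀⠀⠀⠀⠀⠀⠀⠀
⠀⠀⠀⠀⠂⠿⠿⠂⠂⠂⠀⠀⠀⠀
⠀⠀⠀⠀⠂⠿⠿⠂⠂⠂⠀⠀⠀⠀
⠀⠀⠀⠀⠂⠂⠂⣾⠂⠂⠂⠀⠀⠀
⠀⠀⠀⠀⠂⠿⠿⠂⠂⠂⠂⠀⠀⠀
⠀⠀⠀⠀⠿⠿⠿⠂⠶⠂⠂⠀⠀⠀
⠀⠀⠀⠀⠀⠿⠿⠿⠿⠿⠿⠀⠀⠀
⠀⠀⠀⠀⠀⠿⠿⠿⠿⠿⠿⠀⠀⠀
⠿⠿⠿⠿⠿⠿⠿⠿⠿⠿⠿⠿⠿⠿
⠿⠿⠿⠿⠿⠿⠿⠿⠿⠿⠿⠿⠿⠿

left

⠀⠀⠀⠀⠀⠀⠀⠀⠀⠀⠀⠀⠀⠀
⠀⠀⠀⠀⠀⠀⠀⠀⠀⠀⠀⠀⠀⠀
⠀⠀⠀⠀⠀⠀⠀⠀⠀⠀⠀⠀⠀⠀
⠀⠀⠀⠀⠀⠀⠀⠀⠀⠀⠀⠀⠀⠀
⠀⠀⠀⠀⠀⠀⠀⠀⠀⠀⠀⠀⠀⠀
⠀⠀⠀⠀⠀⠂⠿⠿⠂⠂⠂⠀⠀⠀
⠀⠀⠀⠀⠀⠂⠿⠿⠂⠂⠂⠀⠀⠀
⠀⠀⠀⠀⠀⠂⠂⣾⠂⠂⠂⠂⠀⠀
⠀⠀⠀⠀⠀⠂⠿⠿⠂⠂⠂⠂⠀⠀
⠀⠀⠀⠀⠀⠿⠿⠿⠂⠶⠂⠂⠀⠀
⠀⠀⠀⠀⠀⠀⠿⠿⠿⠿⠿⠿⠀⠀
⠀⠀⠀⠀⠀⠀⠿⠿⠿⠿⠿⠿⠀⠀
⠿⠿⠿⠿⠿⠿⠿⠿⠿⠿⠿⠿⠿⠿
⠿⠿⠿⠿⠿⠿⠿⠿⠿⠿⠿⠿⠿⠿

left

⠀⠀⠀⠀⠀⠀⠀⠀⠀⠀⠀⠀⠀⠀
⠀⠀⠀⠀⠀⠀⠀⠀⠀⠀⠀⠀⠀⠀
⠀⠀⠀⠀⠀⠀⠀⠀⠀⠀⠀⠀⠀⠀
⠀⠀⠀⠀⠀⠀⠀⠀⠀⠀⠀⠀⠀⠀
⠀⠀⠀⠀⠀⠀⠀⠀⠀⠀⠀⠀⠀⠀
⠀⠀⠀⠀⠀⠂⠂⠿⠿⠂⠂⠂⠀⠀
⠀⠀⠀⠀⠀⠂⠂⠿⠿⠂⠂⠂⠀⠀
⠀⠀⠀⠀⠀⠂⠂⣾⠂⠂⠂⠂⠂⠀
⠀⠀⠀⠀⠀⠂⠂⠿⠿⠂⠂⠂⠂⠀
⠀⠀⠀⠀⠀⠿⠿⠿⠿⠂⠶⠂⠂⠀
⠀⠀⠀⠀⠀⠀⠀⠿⠿⠿⠿⠿⠿⠀
⠀⠀⠀⠀⠀⠀⠀⠿⠿⠿⠿⠿⠿⠀
⠿⠿⠿⠿⠿⠿⠿⠿⠿⠿⠿⠿⠿⠿
⠿⠿⠿⠿⠿⠿⠿⠿⠿⠿⠿⠿⠿⠿

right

⠀⠀⠀⠀⠀⠀⠀⠀⠀⠀⠀⠀⠀⠀
⠀⠀⠀⠀⠀⠀⠀⠀⠀⠀⠀⠀⠀⠀
⠀⠀⠀⠀⠀⠀⠀⠀⠀⠀⠀⠀⠀⠀
⠀⠀⠀⠀⠀⠀⠀⠀⠀⠀⠀⠀⠀⠀
⠀⠀⠀⠀⠀⠀⠀⠀⠀⠀⠀⠀⠀⠀
⠀⠀⠀⠀⠂⠂⠿⠿⠂⠂⠂⠀⠀⠀
⠀⠀⠀⠀⠂⠂⠿⠿⠂⠂⠂⠀⠀⠀
⠀⠀⠀⠀⠂⠂⠂⣾⠂⠂⠂⠂⠀⠀
⠀⠀⠀⠀⠂⠂⠿⠿⠂⠂⠂⠂⠀⠀
⠀⠀⠀⠀⠿⠿⠿⠿⠂⠶⠂⠂⠀⠀
⠀⠀⠀⠀⠀⠀⠿⠿⠿⠿⠿⠿⠀⠀
⠀⠀⠀⠀⠀⠀⠿⠿⠿⠿⠿⠿⠀⠀
⠿⠿⠿⠿⠿⠿⠿⠿⠿⠿⠿⠿⠿⠿
⠿⠿⠿⠿⠿⠿⠿⠿⠿⠿⠿⠿⠿⠿

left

⠀⠀⠀⠀⠀⠀⠀⠀⠀⠀⠀⠀⠀⠀
⠀⠀⠀⠀⠀⠀⠀⠀⠀⠀⠀⠀⠀⠀
⠀⠀⠀⠀⠀⠀⠀⠀⠀⠀⠀⠀⠀⠀
⠀⠀⠀⠀⠀⠀⠀⠀⠀⠀⠀⠀⠀⠀
⠀⠀⠀⠀⠀⠀⠀⠀⠀⠀⠀⠀⠀⠀
⠀⠀⠀⠀⠀⠂⠂⠿⠿⠂⠂⠂⠀⠀
⠀⠀⠀⠀⠀⠂⠂⠿⠿⠂⠂⠂⠀⠀
⠀⠀⠀⠀⠀⠂⠂⣾⠂⠂⠂⠂⠂⠀
⠀⠀⠀⠀⠀⠂⠂⠿⠿⠂⠂⠂⠂⠀
⠀⠀⠀⠀⠀⠿⠿⠿⠿⠂⠶⠂⠂⠀
⠀⠀⠀⠀⠀⠀⠀⠿⠿⠿⠿⠿⠿⠀
⠀⠀⠀⠀⠀⠀⠀⠿⠿⠿⠿⠿⠿⠀
⠿⠿⠿⠿⠿⠿⠿⠿⠿⠿⠿⠿⠿⠿
⠿⠿⠿⠿⠿⠿⠿⠿⠿⠿⠿⠿⠿⠿

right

⠀⠀⠀⠀⠀⠀⠀⠀⠀⠀⠀⠀⠀⠀
⠀⠀⠀⠀⠀⠀⠀⠀⠀⠀⠀⠀⠀⠀
⠀⠀⠀⠀⠀⠀⠀⠀⠀⠀⠀⠀⠀⠀
⠀⠀⠀⠀⠀⠀⠀⠀⠀⠀⠀⠀⠀⠀
⠀⠀⠀⠀⠀⠀⠀⠀⠀⠀⠀⠀⠀⠀
⠀⠀⠀⠀⠂⠂⠿⠿⠂⠂⠂⠀⠀⠀
⠀⠀⠀⠀⠂⠂⠿⠿⠂⠂⠂⠀⠀⠀
⠀⠀⠀⠀⠂⠂⠂⣾⠂⠂⠂⠂⠀⠀
⠀⠀⠀⠀⠂⠂⠿⠿⠂⠂⠂⠂⠀⠀
⠀⠀⠀⠀⠿⠿⠿⠿⠂⠶⠂⠂⠀⠀
⠀⠀⠀⠀⠀⠀⠿⠿⠿⠿⠿⠿⠀⠀
⠀⠀⠀⠀⠀⠀⠿⠿⠿⠿⠿⠿⠀⠀
⠿⠿⠿⠿⠿⠿⠿⠿⠿⠿⠿⠿⠿⠿
⠿⠿⠿⠿⠿⠿⠿⠿⠿⠿⠿⠿⠿⠿


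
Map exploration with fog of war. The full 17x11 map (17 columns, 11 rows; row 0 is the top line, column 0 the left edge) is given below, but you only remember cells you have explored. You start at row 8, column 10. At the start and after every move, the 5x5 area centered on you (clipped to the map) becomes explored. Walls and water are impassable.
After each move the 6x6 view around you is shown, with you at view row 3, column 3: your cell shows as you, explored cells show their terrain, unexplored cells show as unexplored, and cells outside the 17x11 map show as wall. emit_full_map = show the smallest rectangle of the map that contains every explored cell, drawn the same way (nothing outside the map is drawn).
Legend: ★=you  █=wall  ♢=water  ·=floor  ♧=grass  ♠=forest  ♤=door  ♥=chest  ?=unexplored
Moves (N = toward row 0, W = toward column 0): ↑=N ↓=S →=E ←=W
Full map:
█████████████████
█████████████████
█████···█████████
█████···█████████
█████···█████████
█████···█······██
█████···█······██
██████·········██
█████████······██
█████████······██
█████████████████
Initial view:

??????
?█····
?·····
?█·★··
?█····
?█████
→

??????
█·····
······
█··★··
█·····
██████

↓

█·····
······
█·····
█··★··
██████
██████

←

?█····
?·····
?█····
?█·★··
?█████
██████

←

??█···
?·····
?██···
?██★··
?█████
██████

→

?█····
······
██····
██·★··
██████
██████

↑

??????
?█····
······
██·★··
██····
██████

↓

?█····
······
██····
██·★··
██████
██████

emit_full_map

?█·····
·······
██·····
██·★···
███████

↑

??????
?█····
······
██·★··
██····
██████

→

??????
█·····
······
█··★··
█·····
██████

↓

█·····
······
█·····
█··★··
██████
██████

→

·····?
······
······
···★··
██████
██████

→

····??
·····█
·····█
···★·█
██████
██████

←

·····?
······
······
···★··
██████
██████


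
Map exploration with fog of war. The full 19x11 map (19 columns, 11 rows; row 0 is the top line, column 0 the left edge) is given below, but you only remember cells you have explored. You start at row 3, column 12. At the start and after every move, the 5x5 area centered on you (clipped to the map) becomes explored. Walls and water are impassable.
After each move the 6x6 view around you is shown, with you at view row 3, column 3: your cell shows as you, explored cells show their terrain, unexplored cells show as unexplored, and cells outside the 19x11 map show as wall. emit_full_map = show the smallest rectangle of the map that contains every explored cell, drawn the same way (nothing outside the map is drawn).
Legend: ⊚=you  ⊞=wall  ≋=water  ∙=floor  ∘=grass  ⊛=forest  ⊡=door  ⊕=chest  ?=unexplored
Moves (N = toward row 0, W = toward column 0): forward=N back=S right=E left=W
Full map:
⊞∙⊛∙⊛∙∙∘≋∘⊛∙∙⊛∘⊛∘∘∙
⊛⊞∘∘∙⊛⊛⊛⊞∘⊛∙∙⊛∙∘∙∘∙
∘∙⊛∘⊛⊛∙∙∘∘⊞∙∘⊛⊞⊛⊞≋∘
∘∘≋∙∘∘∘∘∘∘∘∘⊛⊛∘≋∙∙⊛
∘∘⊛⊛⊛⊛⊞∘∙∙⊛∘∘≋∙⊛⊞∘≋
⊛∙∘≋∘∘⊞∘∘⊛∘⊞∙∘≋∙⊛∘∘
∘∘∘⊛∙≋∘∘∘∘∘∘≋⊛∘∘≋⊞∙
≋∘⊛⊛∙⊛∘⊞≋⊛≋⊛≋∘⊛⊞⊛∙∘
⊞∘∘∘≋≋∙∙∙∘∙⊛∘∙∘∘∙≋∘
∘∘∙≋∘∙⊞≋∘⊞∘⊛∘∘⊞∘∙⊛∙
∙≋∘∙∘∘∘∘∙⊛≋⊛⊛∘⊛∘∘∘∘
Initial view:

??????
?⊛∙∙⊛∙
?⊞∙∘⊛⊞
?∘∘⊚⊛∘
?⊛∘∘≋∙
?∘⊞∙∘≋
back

?⊛∙∙⊛∙
?⊞∙∘⊛⊞
?∘∘⊛⊛∘
?⊛∘⊚≋∙
?∘⊞∙∘≋
?∘∘≋⊛∘

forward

??????
?⊛∙∙⊛∙
?⊞∙∘⊛⊞
?∘∘⊚⊛∘
?⊛∘∘≋∙
?∘⊞∙∘≋

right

??????
⊛∙∙⊛∙∘
⊞∙∘⊛⊞⊛
∘∘⊛⊚∘≋
⊛∘∘≋∙⊛
∘⊞∙∘≋∙

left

??????
?⊛∙∙⊛∙
?⊞∙∘⊛⊞
?∘∘⊚⊛∘
?⊛∘∘≋∙
?∘⊞∙∘≋

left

??????
?∘⊛∙∙⊛
?∘⊞∙∘⊛
?∘∘⊚⊛⊛
?∙⊛∘∘≋
?⊛∘⊞∙∘

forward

⊞⊞⊞⊞⊞⊞
?∘⊛∙∙⊛
?∘⊛∙∙⊛
?∘⊞⊚∘⊛
?∘∘∘⊛⊛
?∙⊛∘∘≋

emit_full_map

∘⊛∙∙⊛??
∘⊛∙∙⊛∙∘
∘⊞⊚∘⊛⊞⊛
∘∘∘⊛⊛∘≋
∙⊛∘∘≋∙⊛
⊛∘⊞∙∘≋∙
?∘∘≋⊛∘?

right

⊞⊞⊞⊞⊞⊞
∘⊛∙∙⊛∘
∘⊛∙∙⊛∙
∘⊞∙⊚⊛⊞
∘∘∘⊛⊛∘
∙⊛∘∘≋∙

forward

⊞⊞⊞⊞⊞⊞
⊞⊞⊞⊞⊞⊞
∘⊛∙∙⊛∘
∘⊛∙⊚⊛∙
∘⊞∙∘⊛⊞
∘∘∘⊛⊛∘

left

⊞⊞⊞⊞⊞⊞
⊞⊞⊞⊞⊞⊞
?∘⊛∙∙⊛
?∘⊛⊚∙⊛
?∘⊞∙∘⊛
?∘∘∘⊛⊛

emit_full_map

∘⊛∙∙⊛∘?
∘⊛⊚∙⊛∙∘
∘⊞∙∘⊛⊞⊛
∘∘∘⊛⊛∘≋
∙⊛∘∘≋∙⊛
⊛∘⊞∙∘≋∙
?∘∘≋⊛∘?


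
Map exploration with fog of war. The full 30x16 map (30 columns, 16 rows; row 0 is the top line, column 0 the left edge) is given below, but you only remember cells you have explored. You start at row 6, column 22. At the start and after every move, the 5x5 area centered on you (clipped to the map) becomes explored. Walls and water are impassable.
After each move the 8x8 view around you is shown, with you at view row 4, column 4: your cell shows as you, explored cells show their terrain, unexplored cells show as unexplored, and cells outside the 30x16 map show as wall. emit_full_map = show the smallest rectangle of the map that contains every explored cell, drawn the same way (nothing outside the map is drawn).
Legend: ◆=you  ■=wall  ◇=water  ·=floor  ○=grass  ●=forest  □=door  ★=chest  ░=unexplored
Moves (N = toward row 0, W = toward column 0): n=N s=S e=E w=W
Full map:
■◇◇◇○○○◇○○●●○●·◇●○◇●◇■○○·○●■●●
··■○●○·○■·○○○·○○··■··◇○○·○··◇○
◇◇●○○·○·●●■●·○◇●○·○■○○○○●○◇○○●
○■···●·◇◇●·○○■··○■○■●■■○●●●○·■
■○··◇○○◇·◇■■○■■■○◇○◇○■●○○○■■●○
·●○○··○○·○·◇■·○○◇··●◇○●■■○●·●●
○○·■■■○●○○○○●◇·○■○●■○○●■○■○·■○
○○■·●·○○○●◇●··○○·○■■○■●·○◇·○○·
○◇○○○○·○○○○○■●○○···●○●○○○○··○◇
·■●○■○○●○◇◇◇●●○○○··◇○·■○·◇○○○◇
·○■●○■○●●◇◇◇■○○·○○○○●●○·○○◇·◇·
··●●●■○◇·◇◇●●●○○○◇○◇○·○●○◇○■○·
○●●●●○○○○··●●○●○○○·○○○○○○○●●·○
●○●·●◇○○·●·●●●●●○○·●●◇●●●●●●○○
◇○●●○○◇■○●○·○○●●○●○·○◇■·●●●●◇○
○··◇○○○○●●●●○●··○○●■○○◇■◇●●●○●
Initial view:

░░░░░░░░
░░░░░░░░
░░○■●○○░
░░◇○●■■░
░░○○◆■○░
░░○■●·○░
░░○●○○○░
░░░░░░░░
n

░░░░░░░░
░░░░░░░░
░░●■■○●░
░░○■●○○░
░░◇○◆■■░
░░○○●■○░
░░○■●·○░
░░○●○○○░

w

░░░░░░░░
░░░░░░░░
░░■●■■○●
░░◇○■●○○
░░●◇◆●■■
░░■○○●■○
░░■○■●·○
░░░○●○○○

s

░░░░░░░░
░░■●■■○●
░░◇○■●○○
░░●◇○●■■
░░■○◆●■○
░░■○■●·○
░░●○●○○○
░░░░░░░░

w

░░░░░░░░
░░░■●■■○
░░○◇○■●○
░░·●◇○●■
░░●■◆○●■
░░■■○■●·
░░·●○●○○
░░░░░░░░

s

░░░■●■■○
░░○◇○■●○
░░·●◇○●■
░░●■○○●■
░░■■◆■●·
░░·●○●○○
░░·◇○·■░
░░░░░░░░

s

░░○◇○■●○
░░·●◇○●■
░░●■○○●■
░░■■○■●·
░░·●◆●○○
░░·◇○·■░
░░○○●●○░
░░░░░░░░

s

░░·●◇○●■
░░●■○○●■
░░■■○■●·
░░·●○●○○
░░·◇◆·■░
░░○○●●○░
░░○◇○·○░
░░░░░░░░

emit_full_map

░■●■■○●
○◇○■●○○
·●◇○●■■
●■○○●■○
■■○■●·○
·●○●○○○
·◇◆·■░░
○○●●○░░
○◇○·○░░

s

░░●■○○●■
░░■■○■●·
░░·●○●○○
░░·◇○·■░
░░○○◆●○░
░░○◇○·○░
░░·○○○○░
░░░░░░░░

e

░●■○○●■○
░■■○■●·○
░·●○●○○○
░·◇○·■○░
░○○●◆○·░
░○◇○·○●░
░·○○○○○░
░░░░░░░░

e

●■○○●■○░
■■○■●·○░
·●○●○○○░
·◇○·■○·░
○○●●◆·○░
○◇○·○●○░
·○○○○○○░
░░░░░░░░

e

■○○●■○░░
■○■●·○░░
●○●○○○○░
◇○·■○·◇░
○●●○◆○○░
◇○·○●○◇░
○○○○○○○░
░░░░░░░░

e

○○●■○░░░
○■●·○░░░
○●○○○○·░
○·■○·◇○░
●●○·◆○◇░
○·○●○◇○░
○○○○○○●░
░░░░░░░░

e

○●■○░░░░
■●·○░░░░
●○○○○··░
·■○·◇○○░
●○·○◆◇·░
·○●○◇○■░
○○○○○●●░
░░░░░░░░

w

○○●■○░░░
○■●·○░░░
○●○○○○··
○·■○·◇○○
●●○·◆○◇·
○·○●○◇○■
○○○○○○●●
░░░░░░░░

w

■○○●■○░░
■○■●·○░░
●○●○○○○·
◇○·■○·◇○
○●●○◆○○◇
◇○·○●○◇○
○○○○○○○●
░░░░░░░░

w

●■○○●■○░
■■○■●·○░
·●○●○○○○
·◇○·■○·◇
○○●●◆·○○
○◇○·○●○◇
·○○○○○○○
░░░░░░░░

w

░●■○○●■○
░■■○■●·○
░·●○●○○○
░·◇○·■○·
░○○●◆○·○
░○◇○·○●○
░·○○○○○○
░░░░░░░░

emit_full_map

░■●■■○●░░░
○◇○■●○○░░░
·●◇○●■■░░░
●■○○●■○░░░
■■○■●·○░░░
·●○●○○○○··
·◇○·■○·◇○○
○○●◆○·○○◇·
○◇○·○●○◇○■
·○○○○○○○●●

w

░░●■○○●■
░░■■○■●·
░░·●○●○○
░░·◇○·■○
░░○○◆●○·
░░○◇○·○●
░░·○○○○○
░░░░░░░░

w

░░░●■○○●
░░░■■○■●
░░··●○●○
░░··◇○·■
░░○○◆●●○
░░◇○◇○·○
░░○·○○○○
░░░░░░░░

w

░░░░●■○○
░░░░■■○■
░░···●○●
░░○··◇○·
░░○○◆○●●
░░○◇○◇○·
░░○○·○○○
░░░░░░░░

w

░░░░░●■○
░░░░░■■○
░░○···●○
░░○○··◇○
░░·○◆○○●
░░○○◇○◇○
░░○○○·○○
░░░░░░░░

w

░░░░░░●■
░░░░░░■■
░░○○···●
░░○○○··◇
░░○·◆○○○
░░○○○◇○◇
░░●○○○·○
░░░░░░░░

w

░░░░░░░●
░░░░░░░■
░░●○○···
░░●○○○··
░░○○◆○○○
░░●○○○◇○
░░○●○○○·
░░░░░░░░

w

░░░░░░░░
░░░░░░░░
░░■●○○··
░░●●○○○·
░░■○◆·○○
░░●●○○○◇
░░●○●○○○
░░░░░░░░

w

░░░░░░░░
░░░░░░░░
░░○■●○○·
░░◇●●○○○
░░◇■◆○·○
░░●●●○○○
░░●●○●○○
░░░░░░░░

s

░░░░░░░░
░░○■●○○·
░░◇●●○○○
░░◇■○○·○
░░●●◆○○○
░░●●○●○○
░░●●●●●░
░░░░░░░░

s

░░○■●○○·
░░◇●●○○○
░░◇■○○·○
░░●●●○○○
░░●●◆●○○
░░●●●●●░
░░·○○●●░
░░░░░░░░

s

░░◇●●○○○
░░◇■○○·○
░░●●●○○○
░░●●○●○○
░░●●◆●●░
░░·○○●●░
░░●○●··░
■■■■■■■■

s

░░◇■○○·○
░░●●●○○○
░░●●○●○○
░░●●●●●░
░░·○◆●●░
░░●○●··░
■■■■■■■■
■■■■■■■■

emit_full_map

░░░░░░░░■●■■○●░░░
░░░░░░░○◇○■●○○░░░
░░░░░░░·●◇○●■■░░░
░░░░░░░●■○○●■○░░░
░░░░░░░■■○■●·○░░░
○■●○○···●○●○○○○··
◇●●○○○··◇○·■○·◇○○
◇■○○·○○○○●●○·○○◇·
●●●○○○◇○◇○·○●○◇○■
●●○●○○○·○○○○○○○●●
●●●●●░░░░░░░░░░░░
·○◆●●░░░░░░░░░░░░
●○●··░░░░░░░░░░░░

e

░◇■○○·○○
░●●●○○○◇
░●●○●○○○
░●●●●●○░
░·○○◆●○░
░●○●··○░
■■■■■■■■
■■■■■■■■

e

◇■○○·○○○
●●●○○○◇○
●●○●○○○·
●●●●●○○░
·○○●◆○●░
●○●··○○░
■■■■■■■■
■■■■■■■■

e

■○○·○○○○
●●○○○◇○◇
●○●○○○·○
●●●●○○·░
○○●●◆●○░
○●··○○●░
■■■■■■■■
■■■■■■■■

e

○○·○○○○●
●○○○◇○◇○
○●○○○·○○
●●●○○·●░
○●●○◆○·░
●··○○●■░
■■■■■■■■
■■■■■■■■

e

○·○○○○●●
○○○◇○◇○·
●○○○·○○○
●●○○·●●░
●●○●◆·○░
··○○●■○░
■■■■■■■■
■■■■■■■■

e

·○○○○●●○
○○◇○◇○·○
○○○·○○○○
●○○·●●◇░
●○●○◆○◇░
·○○●■○○░
■■■■■■■■
■■■■■■■■

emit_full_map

░░░░░░░░■●■■○●░░░
░░░░░░░○◇○■●○○░░░
░░░░░░░·●◇○●■■░░░
░░░░░░░●■○○●■○░░░
░░░░░░░■■○■●·○░░░
○■●○○···●○●○○○○··
◇●●○○○··◇○·■○·◇○○
◇■○○·○○○○●●○·○○◇·
●●●○○○◇○◇○·○●○◇○■
●●○●○○○·○○○○○○○●●
●●●●●○○·●●◇░░░░░░
·○○●●○●○◆○◇░░░░░░
●○●··○○●■○○░░░░░░


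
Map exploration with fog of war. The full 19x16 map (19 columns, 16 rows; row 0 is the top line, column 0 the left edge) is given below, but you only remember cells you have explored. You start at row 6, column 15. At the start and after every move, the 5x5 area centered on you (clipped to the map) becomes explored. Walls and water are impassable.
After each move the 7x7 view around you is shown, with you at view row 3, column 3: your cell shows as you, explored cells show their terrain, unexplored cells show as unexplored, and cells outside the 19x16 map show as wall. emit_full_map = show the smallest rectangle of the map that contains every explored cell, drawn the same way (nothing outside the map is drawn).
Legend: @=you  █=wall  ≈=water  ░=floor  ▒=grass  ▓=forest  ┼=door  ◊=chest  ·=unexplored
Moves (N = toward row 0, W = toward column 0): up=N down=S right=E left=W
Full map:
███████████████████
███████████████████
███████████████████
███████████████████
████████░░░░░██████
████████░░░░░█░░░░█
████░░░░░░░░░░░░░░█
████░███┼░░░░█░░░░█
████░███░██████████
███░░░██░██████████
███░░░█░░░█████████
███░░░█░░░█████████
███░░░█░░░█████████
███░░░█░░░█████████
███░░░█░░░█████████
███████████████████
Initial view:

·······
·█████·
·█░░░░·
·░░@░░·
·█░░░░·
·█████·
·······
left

·······
·░█████
·░█░░░░
·░░@░░░
·░█░░░░
·██████
·······

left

·······
·░░████
·░░█░░░
·░░@░░░
·░░█░░░
·██████
·······

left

·······
·░░░███
·░░░█░░
·░░@░░░
·░░░█░░
·██████
·······

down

·░░░███
·░░░█░░
·░░░░░░
·░░@█░░
·██████
·█████·
·······

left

··░░░██
·░░░░█░
·░░░░░░
·░░@░█░
·██████
·██████
·······

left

···░░░█
·░░░░░█
·░░░░░░
·┼░@░░█
·░█████
·░█████
·······

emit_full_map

··░░░█████
░░░░░█░░░░
░░░░░░░░░░
┼░@░░█░░░░
░█████████
░██████···

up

·······
·░░░░░█
·░░░░░█
·░░@░░░
·┼░░░░█
·░█████
·░█████

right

·······
░░░░░██
░░░░░█░
░░░@░░░
┼░░░░█░
░██████
░██████

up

·······
·█████·
░░░░░██
░░░@░█░
░░░░░░░
┼░░░░█░
░██████

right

·······
██████·
░░░░███
░░░@█░░
░░░░░░░
░░░░█░░
███████

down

██████·
░░░░███
░░░░█░░
░░░@░░░
░░░░█░░
███████
██████·

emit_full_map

·██████···
░░░░░█████
░░░░░█░░░░
░░░░@░░░░░
┼░░░░█░░░░
░█████████
░██████···


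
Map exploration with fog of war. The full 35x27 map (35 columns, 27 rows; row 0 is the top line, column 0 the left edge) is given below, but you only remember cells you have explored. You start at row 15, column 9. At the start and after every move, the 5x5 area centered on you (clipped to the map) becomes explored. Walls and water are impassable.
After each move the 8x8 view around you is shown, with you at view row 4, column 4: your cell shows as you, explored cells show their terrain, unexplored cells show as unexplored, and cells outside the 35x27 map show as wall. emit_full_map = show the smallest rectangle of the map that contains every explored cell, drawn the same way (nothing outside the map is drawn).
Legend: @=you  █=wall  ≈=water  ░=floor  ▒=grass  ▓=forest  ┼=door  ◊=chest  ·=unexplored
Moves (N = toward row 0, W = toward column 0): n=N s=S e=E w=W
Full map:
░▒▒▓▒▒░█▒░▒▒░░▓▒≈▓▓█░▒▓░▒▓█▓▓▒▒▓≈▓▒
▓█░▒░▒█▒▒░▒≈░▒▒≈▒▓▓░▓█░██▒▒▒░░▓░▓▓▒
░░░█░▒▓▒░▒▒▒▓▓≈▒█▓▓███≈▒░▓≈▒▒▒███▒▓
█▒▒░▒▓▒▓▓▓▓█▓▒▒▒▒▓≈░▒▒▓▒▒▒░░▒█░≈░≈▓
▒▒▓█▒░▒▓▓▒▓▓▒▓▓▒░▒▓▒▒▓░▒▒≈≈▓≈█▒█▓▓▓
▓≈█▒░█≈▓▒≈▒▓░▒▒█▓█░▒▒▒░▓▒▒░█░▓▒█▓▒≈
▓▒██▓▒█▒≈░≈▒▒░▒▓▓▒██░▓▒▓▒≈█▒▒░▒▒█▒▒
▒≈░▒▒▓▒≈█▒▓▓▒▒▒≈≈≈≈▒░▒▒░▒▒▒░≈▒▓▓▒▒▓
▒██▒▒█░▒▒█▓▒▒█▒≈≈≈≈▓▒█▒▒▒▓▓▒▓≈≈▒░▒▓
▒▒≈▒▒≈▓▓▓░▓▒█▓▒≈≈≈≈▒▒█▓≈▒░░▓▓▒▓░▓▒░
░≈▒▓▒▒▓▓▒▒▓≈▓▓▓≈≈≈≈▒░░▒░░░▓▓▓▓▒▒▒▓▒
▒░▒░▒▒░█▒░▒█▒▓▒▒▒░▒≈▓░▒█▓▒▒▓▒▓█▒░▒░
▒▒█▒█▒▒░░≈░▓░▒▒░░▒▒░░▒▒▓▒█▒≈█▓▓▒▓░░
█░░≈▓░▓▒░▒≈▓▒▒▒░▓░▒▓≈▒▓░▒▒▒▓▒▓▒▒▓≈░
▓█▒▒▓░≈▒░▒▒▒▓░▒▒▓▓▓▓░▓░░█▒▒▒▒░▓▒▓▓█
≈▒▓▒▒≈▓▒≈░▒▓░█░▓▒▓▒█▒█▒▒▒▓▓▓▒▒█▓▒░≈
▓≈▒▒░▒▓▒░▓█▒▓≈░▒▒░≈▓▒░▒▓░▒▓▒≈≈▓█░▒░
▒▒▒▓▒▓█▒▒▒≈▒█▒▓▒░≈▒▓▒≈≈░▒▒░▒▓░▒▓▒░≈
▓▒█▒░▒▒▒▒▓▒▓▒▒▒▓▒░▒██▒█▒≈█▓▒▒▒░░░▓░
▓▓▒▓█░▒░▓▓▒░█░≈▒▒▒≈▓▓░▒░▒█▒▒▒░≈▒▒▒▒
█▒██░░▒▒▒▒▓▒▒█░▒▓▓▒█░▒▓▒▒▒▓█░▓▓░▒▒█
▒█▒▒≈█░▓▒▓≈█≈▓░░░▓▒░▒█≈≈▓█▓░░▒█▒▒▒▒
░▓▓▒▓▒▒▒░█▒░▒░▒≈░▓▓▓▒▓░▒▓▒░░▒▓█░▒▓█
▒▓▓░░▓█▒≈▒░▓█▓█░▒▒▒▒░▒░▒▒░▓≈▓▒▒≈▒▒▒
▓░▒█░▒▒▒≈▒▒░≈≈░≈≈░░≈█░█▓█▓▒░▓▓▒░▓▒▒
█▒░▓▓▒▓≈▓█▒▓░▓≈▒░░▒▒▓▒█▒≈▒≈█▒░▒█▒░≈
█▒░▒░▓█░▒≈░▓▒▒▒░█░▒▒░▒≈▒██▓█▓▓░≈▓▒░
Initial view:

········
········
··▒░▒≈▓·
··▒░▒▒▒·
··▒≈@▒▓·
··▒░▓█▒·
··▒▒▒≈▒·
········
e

········
········
·▒░▒≈▓▒·
·▒░▒▒▒▓·
·▒≈░@▓░·
·▒░▓█▒▓·
·▒▒▒≈▒█·
········

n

········
········
··░≈░▓░·
·▒░▒≈▓▒·
·▒░▒@▒▓·
·▒≈░▒▓░·
·▒░▓█▒▓·
·▒▒▒≈▒█·

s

········
··░≈░▓░·
·▒░▒≈▓▒·
·▒░▒▒▒▓·
·▒≈░@▓░·
·▒░▓█▒▓·
·▒▒▒≈▒█·
········

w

········
···░≈░▓░
··▒░▒≈▓▒
··▒░▒▒▒▓
··▒≈@▒▓░
··▒░▓█▒▓
··▒▒▒≈▒█
········

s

···░≈░▓░
··▒░▒≈▓▒
··▒░▒▒▒▓
··▒≈░▒▓░
··▒░@█▒▓
··▒▒▒≈▒█
··▒▒▓▒▓·
········

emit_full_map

·░≈░▓░
▒░▒≈▓▒
▒░▒▒▒▓
▒≈░▒▓░
▒░@█▒▓
▒▒▒≈▒█
▒▒▓▒▓·

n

········
···░≈░▓░
··▒░▒≈▓▒
··▒░▒▒▒▓
··▒≈@▒▓░
··▒░▓█▒▓
··▒▒▒≈▒█
··▒▒▓▒▓·

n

········
········
··░░≈░▓░
··▒░▒≈▓▒
··▒░@▒▒▓
··▒≈░▒▓░
··▒░▓█▒▓
··▒▒▒≈▒█

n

········
········
··█▒░▒█·
··░░≈░▓░
··▒░@≈▓▒
··▒░▒▒▒▓
··▒≈░▒▓░
··▒░▓█▒▓

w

········
········
··░█▒░▒█
··▒░░≈░▓
··▓▒@▒≈▓
··≈▒░▒▒▒
··▓▒≈░▒▓
···▒░▓█▒

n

········
········
··▓▓▒▒▓·
··░█▒░▒█
··▒░@≈░▓
··▓▒░▒≈▓
··≈▒░▒▒▒
··▓▒≈░▒▓

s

········
··▓▓▒▒▓·
··░█▒░▒█
··▒░░≈░▓
··▓▒@▒≈▓
··≈▒░▒▒▒
··▓▒≈░▒▓
···▒░▓█▒

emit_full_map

▓▓▒▒▓··
░█▒░▒█·
▒░░≈░▓░
▓▒@▒≈▓▒
≈▒░▒▒▒▓
▓▒≈░▒▓░
·▒░▓█▒▓
·▒▒▒≈▒█
·▒▒▓▒▓·

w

········
···▓▓▒▒▓
··▒░█▒░▒
··▒▒░░≈░
··░▓@░▒≈
··░≈▒░▒▒
··≈▓▒≈░▒
····▒░▓█

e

········
··▓▓▒▒▓·
·▒░█▒░▒█
·▒▒░░≈░▓
·░▓▒@▒≈▓
·░≈▒░▒▒▒
·≈▓▒≈░▒▓
···▒░▓█▒

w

········
···▓▓▒▒▓
··▒░█▒░▒
··▒▒░░≈░
··░▓@░▒≈
··░≈▒░▒▒
··≈▓▒≈░▒
····▒░▓█

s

···▓▓▒▒▓
··▒░█▒░▒
··▒▒░░≈░
··░▓▒░▒≈
··░≈@░▒▒
··≈▓▒≈░▒
··▒▓▒░▓█
····▒▒▒≈

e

··▓▓▒▒▓·
·▒░█▒░▒█
·▒▒░░≈░▓
·░▓▒░▒≈▓
·░≈▒@▒▒▒
·≈▓▒≈░▒▓
·▒▓▒░▓█▒
···▒▒▒≈▒

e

·▓▓▒▒▓··
▒░█▒░▒█·
▒▒░░≈░▓░
░▓▒░▒≈▓▒
░≈▒░@▒▒▓
≈▓▒≈░▒▓░
▒▓▒░▓█▒▓
··▒▒▒≈▒█

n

········
·▓▓▒▒▓··
▒░█▒░▒█·
▒▒░░≈░▓░
░▓▒░@≈▓▒
░≈▒░▒▒▒▓
≈▓▒≈░▒▓░
▒▓▒░▓█▒▓

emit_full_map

·▓▓▒▒▓··
▒░█▒░▒█·
▒▒░░≈░▓░
░▓▒░@≈▓▒
░≈▒░▒▒▒▓
≈▓▒≈░▒▓░
▒▓▒░▓█▒▓
··▒▒▒≈▒█
··▒▒▓▒▓·

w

········
··▓▓▒▒▓·
·▒░█▒░▒█
·▒▒░░≈░▓
·░▓▒@▒≈▓
·░≈▒░▒▒▒
·≈▓▒≈░▒▓
·▒▓▒░▓█▒

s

··▓▓▒▒▓·
·▒░█▒░▒█
·▒▒░░≈░▓
·░▓▒░▒≈▓
·░≈▒@▒▒▒
·≈▓▒≈░▒▓
·▒▓▒░▓█▒
···▒▒▒≈▒

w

···▓▓▒▒▓
··▒░█▒░▒
··▒▒░░≈░
··░▓▒░▒≈
··░≈@░▒▒
··≈▓▒≈░▒
··▒▓▒░▓█
····▒▒▒≈

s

··▒░█▒░▒
··▒▒░░≈░
··░▓▒░▒≈
··░≈▒░▒▒
··≈▓@≈░▒
··▒▓▒░▓█
··▓█▒▒▒≈
····▒▒▓▒

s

··▒▒░░≈░
··░▓▒░▒≈
··░≈▒░▒▒
··≈▓▒≈░▒
··▒▓@░▓█
··▓█▒▒▒≈
··▒▒▒▒▓▒
········

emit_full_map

·▓▓▒▒▓··
▒░█▒░▒█·
▒▒░░≈░▓░
░▓▒░▒≈▓▒
░≈▒░▒▒▒▓
≈▓▒≈░▒▓░
▒▓@░▓█▒▓
▓█▒▒▒≈▒█
▒▒▒▒▓▒▓·

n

··▒░█▒░▒
··▒▒░░≈░
··░▓▒░▒≈
··░≈▒░▒▒
··≈▓@≈░▒
··▒▓▒░▓█
··▓█▒▒▒≈
··▒▒▒▒▓▒

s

··▒▒░░≈░
··░▓▒░▒≈
··░≈▒░▒▒
··≈▓▒≈░▒
··▒▓@░▓█
··▓█▒▒▒≈
··▒▒▒▒▓▒
········

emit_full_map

·▓▓▒▒▓··
▒░█▒░▒█·
▒▒░░≈░▓░
░▓▒░▒≈▓▒
░≈▒░▒▒▒▓
≈▓▒≈░▒▓░
▒▓@░▓█▒▓
▓█▒▒▒≈▒█
▒▒▒▒▓▒▓·
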